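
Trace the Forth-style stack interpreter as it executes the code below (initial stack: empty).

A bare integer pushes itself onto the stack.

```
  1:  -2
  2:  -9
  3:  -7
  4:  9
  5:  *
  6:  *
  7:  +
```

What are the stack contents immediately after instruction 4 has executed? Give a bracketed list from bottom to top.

-2 → -2
-9 → -2 -9
-7 → -2 -9 -7
9  → -2 -9 -7 9

[-2, -9, -7, 9]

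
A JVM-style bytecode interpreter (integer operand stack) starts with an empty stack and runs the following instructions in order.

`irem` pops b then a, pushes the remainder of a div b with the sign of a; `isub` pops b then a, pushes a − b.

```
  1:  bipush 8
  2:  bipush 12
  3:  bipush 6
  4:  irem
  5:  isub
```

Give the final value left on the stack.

8

bipush 8   8
bipush 12  8 12
bipush 6   8 12 6
irem       8 0
isub       8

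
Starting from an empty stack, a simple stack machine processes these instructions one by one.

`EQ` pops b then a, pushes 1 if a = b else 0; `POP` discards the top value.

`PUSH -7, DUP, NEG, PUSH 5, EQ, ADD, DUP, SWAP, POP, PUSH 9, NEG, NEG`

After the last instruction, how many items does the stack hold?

PUSH -7 → [-7]
DUP     → [-7, -7]
NEG     → [-7, 7]
PUSH 5  → [-7, 7, 5]
EQ      → [-7, 0]
ADD     → [-7]
DUP     → [-7, -7]
SWAP    → [-7, -7]
POP     → [-7]
PUSH 9  → [-7, 9]
NEG     → [-7, -9]
NEG     → [-7, 9]

2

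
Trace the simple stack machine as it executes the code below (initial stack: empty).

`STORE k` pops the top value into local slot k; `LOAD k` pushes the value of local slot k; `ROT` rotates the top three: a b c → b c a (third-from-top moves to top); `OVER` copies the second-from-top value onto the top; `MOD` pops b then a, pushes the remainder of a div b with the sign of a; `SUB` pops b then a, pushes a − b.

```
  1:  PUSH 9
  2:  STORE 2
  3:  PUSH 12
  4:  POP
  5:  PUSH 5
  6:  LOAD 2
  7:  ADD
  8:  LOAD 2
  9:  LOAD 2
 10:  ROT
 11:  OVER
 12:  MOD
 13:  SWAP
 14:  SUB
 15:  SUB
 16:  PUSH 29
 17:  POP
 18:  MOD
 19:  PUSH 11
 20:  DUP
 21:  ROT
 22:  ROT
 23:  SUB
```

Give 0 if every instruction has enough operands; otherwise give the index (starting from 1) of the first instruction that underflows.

PUSH 9   [9]
STORE 2  []
PUSH 12  [12]
POP      []
PUSH 5   [5]
LOAD 2   [5, 9]
ADD      [14]
LOAD 2   [14, 9]
LOAD 2   [14, 9, 9]
ROT      [9, 9, 14]
OVER     [9, 9, 14, 9]
MOD      [9, 9, 5]
SWAP     [9, 5, 9]
SUB      [9, -4]
SUB      [13]
PUSH 29  [13, 29]
POP      [13]
MOD  — needs 2 operands, stack has 1 → underflow

18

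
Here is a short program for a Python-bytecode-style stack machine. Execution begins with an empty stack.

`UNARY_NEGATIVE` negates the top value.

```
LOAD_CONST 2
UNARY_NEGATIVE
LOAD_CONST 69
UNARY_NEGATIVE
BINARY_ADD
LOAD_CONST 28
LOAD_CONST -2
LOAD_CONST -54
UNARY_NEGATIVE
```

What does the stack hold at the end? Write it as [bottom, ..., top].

[-71, 28, -2, 54]

LOAD_CONST 2   -> [2]
UNARY_NEGATIVE -> [-2]
LOAD_CONST 69  -> [-2, 69]
UNARY_NEGATIVE -> [-2, -69]
BINARY_ADD     -> [-71]
LOAD_CONST 28  -> [-71, 28]
LOAD_CONST -2  -> [-71, 28, -2]
LOAD_CONST -54 -> [-71, 28, -2, -54]
UNARY_NEGATIVE -> [-71, 28, -2, 54]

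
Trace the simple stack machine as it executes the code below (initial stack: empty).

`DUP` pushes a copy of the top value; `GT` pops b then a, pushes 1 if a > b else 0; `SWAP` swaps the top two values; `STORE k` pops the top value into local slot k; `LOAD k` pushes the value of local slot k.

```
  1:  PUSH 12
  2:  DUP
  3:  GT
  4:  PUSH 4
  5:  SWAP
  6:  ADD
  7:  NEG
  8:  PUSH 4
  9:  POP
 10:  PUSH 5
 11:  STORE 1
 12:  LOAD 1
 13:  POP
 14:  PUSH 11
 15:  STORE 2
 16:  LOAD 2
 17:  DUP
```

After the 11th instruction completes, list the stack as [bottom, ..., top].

[-4]

PUSH 12 -> 12
DUP     -> 12 12
GT      -> 0
PUSH 4  -> 0 4
SWAP    -> 4 0
ADD     -> 4
NEG     -> -4
PUSH 4  -> -4 4
POP     -> -4
PUSH 5  -> -4 5
STORE 1 -> -4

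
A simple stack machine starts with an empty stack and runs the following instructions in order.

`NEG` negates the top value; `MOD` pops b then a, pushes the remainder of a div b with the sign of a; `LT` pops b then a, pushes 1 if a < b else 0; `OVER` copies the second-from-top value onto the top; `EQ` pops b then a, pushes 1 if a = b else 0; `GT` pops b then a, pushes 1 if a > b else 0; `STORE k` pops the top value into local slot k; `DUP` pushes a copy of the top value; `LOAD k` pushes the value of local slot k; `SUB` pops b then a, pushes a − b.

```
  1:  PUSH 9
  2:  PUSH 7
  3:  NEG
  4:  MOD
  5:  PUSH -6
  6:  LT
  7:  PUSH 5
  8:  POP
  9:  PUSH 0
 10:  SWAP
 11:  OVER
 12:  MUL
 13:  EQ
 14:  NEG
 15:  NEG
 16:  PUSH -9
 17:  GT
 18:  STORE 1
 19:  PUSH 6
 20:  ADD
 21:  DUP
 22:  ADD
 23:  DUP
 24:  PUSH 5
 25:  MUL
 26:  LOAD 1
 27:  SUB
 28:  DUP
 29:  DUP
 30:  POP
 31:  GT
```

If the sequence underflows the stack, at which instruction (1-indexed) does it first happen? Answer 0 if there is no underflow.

PUSH 9   9
PUSH 7   9 7
NEG      9 -7
MOD      2
PUSH -6  2 -6
LT       0
PUSH 5   0 5
POP      0
PUSH 0   0 0
SWAP     0 0
OVER     0 0 0
MUL      0 0
EQ       1
NEG      -1
NEG      1
PUSH -9  1 -9
GT       1
STORE 1  (empty)
PUSH 6   6
ADD  — needs 2 operands, stack has 1 → underflow

20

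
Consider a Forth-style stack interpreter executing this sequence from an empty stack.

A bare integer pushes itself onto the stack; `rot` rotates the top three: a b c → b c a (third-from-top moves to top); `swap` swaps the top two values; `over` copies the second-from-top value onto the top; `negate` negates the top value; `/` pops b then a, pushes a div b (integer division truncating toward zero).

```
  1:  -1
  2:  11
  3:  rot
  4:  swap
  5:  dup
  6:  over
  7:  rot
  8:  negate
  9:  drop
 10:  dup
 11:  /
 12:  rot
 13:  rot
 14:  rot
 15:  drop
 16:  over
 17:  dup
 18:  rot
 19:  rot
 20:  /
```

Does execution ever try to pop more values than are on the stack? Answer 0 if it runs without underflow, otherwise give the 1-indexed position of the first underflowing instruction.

3

-1 : [-1]
11 : [-1, 11]
rot  — needs 3 operands, stack has 2 → underflow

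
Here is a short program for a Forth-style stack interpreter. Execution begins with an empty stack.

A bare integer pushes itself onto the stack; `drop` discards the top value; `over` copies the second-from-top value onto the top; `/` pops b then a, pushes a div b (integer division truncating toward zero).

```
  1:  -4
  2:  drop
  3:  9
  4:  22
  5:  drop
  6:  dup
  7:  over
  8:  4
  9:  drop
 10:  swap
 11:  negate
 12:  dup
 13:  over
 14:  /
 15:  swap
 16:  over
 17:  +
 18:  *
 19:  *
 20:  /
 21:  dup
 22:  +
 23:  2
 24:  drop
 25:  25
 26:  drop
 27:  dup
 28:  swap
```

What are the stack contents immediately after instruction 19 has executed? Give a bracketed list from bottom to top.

-4     : -4
drop   : (empty)
9      : 9
22     : 9 22
drop   : 9
dup    : 9 9
over   : 9 9 9
4      : 9 9 9 4
drop   : 9 9 9
swap   : 9 9 9
negate : 9 9 -9
dup    : 9 9 -9 -9
over   : 9 9 -9 -9 -9
/      : 9 9 -9 1
swap   : 9 9 1 -9
over   : 9 9 1 -9 1
+      : 9 9 1 -8
*      : 9 9 -8
*      : 9 -72

[9, -72]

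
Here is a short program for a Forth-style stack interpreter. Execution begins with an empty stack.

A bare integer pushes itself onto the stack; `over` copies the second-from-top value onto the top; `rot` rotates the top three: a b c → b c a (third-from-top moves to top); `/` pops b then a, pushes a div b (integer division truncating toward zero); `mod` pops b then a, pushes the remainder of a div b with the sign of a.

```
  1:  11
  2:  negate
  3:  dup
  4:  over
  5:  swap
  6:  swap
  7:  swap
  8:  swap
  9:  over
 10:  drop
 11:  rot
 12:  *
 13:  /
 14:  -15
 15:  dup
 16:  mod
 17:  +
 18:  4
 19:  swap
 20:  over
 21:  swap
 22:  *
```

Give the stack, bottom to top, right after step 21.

11      [11]
negate  [-11]
dup     [-11, -11]
over    [-11, -11, -11]
swap    [-11, -11, -11]
swap    [-11, -11, -11]
swap    [-11, -11, -11]
swap    [-11, -11, -11]
over    [-11, -11, -11, -11]
drop    [-11, -11, -11]
rot     [-11, -11, -11]
*       [-11, 121]
/       [0]
-15     [0, -15]
dup     [0, -15, -15]
mod     [0, 0]
+       [0]
4       [0, 4]
swap    [4, 0]
over    [4, 0, 4]
swap    [4, 4, 0]

[4, 4, 0]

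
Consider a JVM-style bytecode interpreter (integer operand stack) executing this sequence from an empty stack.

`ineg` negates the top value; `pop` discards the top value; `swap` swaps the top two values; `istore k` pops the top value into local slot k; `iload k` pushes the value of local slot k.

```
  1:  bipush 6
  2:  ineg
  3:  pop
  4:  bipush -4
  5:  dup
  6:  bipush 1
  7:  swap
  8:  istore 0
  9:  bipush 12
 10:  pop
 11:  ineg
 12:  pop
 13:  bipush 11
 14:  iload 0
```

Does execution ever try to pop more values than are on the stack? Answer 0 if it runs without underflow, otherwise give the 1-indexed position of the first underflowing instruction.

0

bipush 6  : [6]
ineg      : [-6]
pop       : []
bipush -4 : [-4]
dup       : [-4, -4]
bipush 1  : [-4, -4, 1]
swap      : [-4, 1, -4]
istore 0  : [-4, 1]
bipush 12 : [-4, 1, 12]
pop       : [-4, 1]
ineg      : [-4, -1]
pop       : [-4]
bipush 11 : [-4, 11]
iload 0   : [-4, 11, -4]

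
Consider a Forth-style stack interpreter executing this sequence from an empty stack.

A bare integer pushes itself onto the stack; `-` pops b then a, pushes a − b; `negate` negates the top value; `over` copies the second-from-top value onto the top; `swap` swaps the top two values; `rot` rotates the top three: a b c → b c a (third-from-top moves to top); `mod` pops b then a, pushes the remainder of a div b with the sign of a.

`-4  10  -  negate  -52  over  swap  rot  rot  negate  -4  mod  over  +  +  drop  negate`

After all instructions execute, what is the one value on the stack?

52

-4      [-4]
10      [-4, 10]
-       [-14]
negate  [14]
-52     [14, -52]
over    [14, -52, 14]
swap    [14, 14, -52]
rot     [14, -52, 14]
rot     [-52, 14, 14]
negate  [-52, 14, -14]
-4      [-52, 14, -14, -4]
mod     [-52, 14, -2]
over    [-52, 14, -2, 14]
+       [-52, 14, 12]
+       [-52, 26]
drop    [-52]
negate  [52]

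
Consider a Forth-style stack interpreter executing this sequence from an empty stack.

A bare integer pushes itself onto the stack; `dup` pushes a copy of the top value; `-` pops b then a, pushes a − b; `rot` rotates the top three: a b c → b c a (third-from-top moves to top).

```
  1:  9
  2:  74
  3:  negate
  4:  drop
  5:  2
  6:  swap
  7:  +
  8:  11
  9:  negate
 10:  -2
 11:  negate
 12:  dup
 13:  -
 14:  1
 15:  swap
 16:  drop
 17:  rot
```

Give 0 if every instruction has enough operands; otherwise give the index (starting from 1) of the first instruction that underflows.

0

9      : [9]
74     : [9, 74]
negate : [9, -74]
drop   : [9]
2      : [9, 2]
swap   : [2, 9]
+      : [11]
11     : [11, 11]
negate : [11, -11]
-2     : [11, -11, -2]
negate : [11, -11, 2]
dup    : [11, -11, 2, 2]
-      : [11, -11, 0]
1      : [11, -11, 0, 1]
swap   : [11, -11, 1, 0]
drop   : [11, -11, 1]
rot    : [-11, 1, 11]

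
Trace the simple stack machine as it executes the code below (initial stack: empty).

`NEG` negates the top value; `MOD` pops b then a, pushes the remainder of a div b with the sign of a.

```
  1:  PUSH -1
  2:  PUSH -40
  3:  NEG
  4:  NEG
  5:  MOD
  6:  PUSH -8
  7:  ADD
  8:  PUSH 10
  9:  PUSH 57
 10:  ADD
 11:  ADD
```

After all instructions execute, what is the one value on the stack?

PUSH -1  -> -1
PUSH -40 -> -1 -40
NEG      -> -1 40
NEG      -> -1 -40
MOD      -> -1
PUSH -8  -> -1 -8
ADD      -> -9
PUSH 10  -> -9 10
PUSH 57  -> -9 10 57
ADD      -> -9 67
ADD      -> 58

58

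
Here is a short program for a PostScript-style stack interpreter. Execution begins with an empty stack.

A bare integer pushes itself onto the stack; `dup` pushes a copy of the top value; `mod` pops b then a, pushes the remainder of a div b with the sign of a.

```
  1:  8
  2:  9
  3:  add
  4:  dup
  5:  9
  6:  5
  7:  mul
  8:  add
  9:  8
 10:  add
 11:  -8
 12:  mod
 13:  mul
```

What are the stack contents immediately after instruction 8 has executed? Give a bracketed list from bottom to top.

[17, 62]

8   -> 8
9   -> 8 9
add -> 17
dup -> 17 17
9   -> 17 17 9
5   -> 17 17 9 5
mul -> 17 17 45
add -> 17 62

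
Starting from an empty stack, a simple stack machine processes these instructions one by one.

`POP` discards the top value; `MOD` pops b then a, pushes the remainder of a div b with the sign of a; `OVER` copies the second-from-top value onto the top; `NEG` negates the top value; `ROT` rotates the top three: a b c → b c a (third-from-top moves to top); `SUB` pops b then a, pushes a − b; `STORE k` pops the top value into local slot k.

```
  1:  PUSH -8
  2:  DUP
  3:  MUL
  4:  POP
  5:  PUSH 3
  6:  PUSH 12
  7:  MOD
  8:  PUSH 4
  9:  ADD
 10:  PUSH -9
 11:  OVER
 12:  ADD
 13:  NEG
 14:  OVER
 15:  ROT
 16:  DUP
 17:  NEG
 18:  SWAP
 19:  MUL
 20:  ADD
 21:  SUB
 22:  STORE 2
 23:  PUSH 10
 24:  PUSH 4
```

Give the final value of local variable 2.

PUSH -8  -8
DUP      -8 -8
MUL      64
POP      (empty)
PUSH 3   3
PUSH 12  3 12
MOD      3
PUSH 4   3 4
ADD      7
PUSH -9  7 -9
OVER     7 -9 7
ADD      7 -2
NEG      7 2
OVER     7 2 7
ROT      2 7 7
DUP      2 7 7 7
NEG      2 7 7 -7
SWAP     2 7 -7 7
MUL      2 7 -49
ADD      2 -42
SUB      44
STORE 2  (empty)
PUSH 10  10
PUSH 4   10 4

44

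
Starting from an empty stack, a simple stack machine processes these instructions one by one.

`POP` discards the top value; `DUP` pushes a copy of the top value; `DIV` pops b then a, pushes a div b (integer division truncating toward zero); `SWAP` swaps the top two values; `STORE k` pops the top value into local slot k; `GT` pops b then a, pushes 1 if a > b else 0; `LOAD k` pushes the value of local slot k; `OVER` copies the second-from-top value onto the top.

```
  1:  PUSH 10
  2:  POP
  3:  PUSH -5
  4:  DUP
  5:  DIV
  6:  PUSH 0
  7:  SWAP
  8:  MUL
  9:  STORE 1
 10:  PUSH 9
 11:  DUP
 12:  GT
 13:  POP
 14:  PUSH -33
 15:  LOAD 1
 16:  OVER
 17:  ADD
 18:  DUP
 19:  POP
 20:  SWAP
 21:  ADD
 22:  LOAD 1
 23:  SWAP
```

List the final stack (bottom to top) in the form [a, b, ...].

PUSH 10  : 10
POP      : (empty)
PUSH -5  : -5
DUP      : -5 -5
DIV      : 1
PUSH 0   : 1 0
SWAP     : 0 1
MUL      : 0
STORE 1  : (empty)
PUSH 9   : 9
DUP      : 9 9
GT       : 0
POP      : (empty)
PUSH -33 : -33
LOAD 1   : -33 0
OVER     : -33 0 -33
ADD      : -33 -33
DUP      : -33 -33 -33
POP      : -33 -33
SWAP     : -33 -33
ADD      : -66
LOAD 1   : -66 0
SWAP     : 0 -66

[0, -66]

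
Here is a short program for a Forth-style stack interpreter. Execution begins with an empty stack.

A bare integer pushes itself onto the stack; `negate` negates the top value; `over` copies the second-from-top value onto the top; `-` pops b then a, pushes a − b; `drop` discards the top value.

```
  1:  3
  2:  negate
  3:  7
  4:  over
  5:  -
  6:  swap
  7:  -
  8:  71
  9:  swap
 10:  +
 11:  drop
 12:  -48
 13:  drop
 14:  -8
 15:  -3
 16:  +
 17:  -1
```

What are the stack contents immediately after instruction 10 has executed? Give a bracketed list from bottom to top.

3      : [3]
negate : [-3]
7      : [-3, 7]
over   : [-3, 7, -3]
-      : [-3, 10]
swap   : [10, -3]
-      : [13]
71     : [13, 71]
swap   : [71, 13]
+      : [84]

[84]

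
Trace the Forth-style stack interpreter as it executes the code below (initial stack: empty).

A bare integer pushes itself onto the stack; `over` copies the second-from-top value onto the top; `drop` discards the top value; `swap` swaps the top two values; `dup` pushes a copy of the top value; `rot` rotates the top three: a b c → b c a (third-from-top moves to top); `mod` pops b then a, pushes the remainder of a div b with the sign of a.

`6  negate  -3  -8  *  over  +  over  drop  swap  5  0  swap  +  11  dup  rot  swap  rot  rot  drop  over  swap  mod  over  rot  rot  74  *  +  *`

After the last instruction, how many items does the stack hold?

6       6
negate  -6
-3      -6 -3
-8      -6 -3 -8
*       -6 24
over    -6 24 -6
+       -6 18
over    -6 18 -6
drop    -6 18
swap    18 -6
5       18 -6 5
0       18 -6 5 0
swap    18 -6 0 5
+       18 -6 5
11      18 -6 5 11
dup     18 -6 5 11 11
rot     18 -6 11 11 5
swap    18 -6 11 5 11
rot     18 -6 5 11 11
rot     18 -6 11 11 5
drop    18 -6 11 11
over    18 -6 11 11 11
swap    18 -6 11 11 11
mod     18 -6 11 0
over    18 -6 11 0 11
rot     18 -6 0 11 11
rot     18 -6 11 11 0
74      18 -6 11 11 0 74
*       18 -6 11 11 0
+       18 -6 11 11
*       18 -6 121

3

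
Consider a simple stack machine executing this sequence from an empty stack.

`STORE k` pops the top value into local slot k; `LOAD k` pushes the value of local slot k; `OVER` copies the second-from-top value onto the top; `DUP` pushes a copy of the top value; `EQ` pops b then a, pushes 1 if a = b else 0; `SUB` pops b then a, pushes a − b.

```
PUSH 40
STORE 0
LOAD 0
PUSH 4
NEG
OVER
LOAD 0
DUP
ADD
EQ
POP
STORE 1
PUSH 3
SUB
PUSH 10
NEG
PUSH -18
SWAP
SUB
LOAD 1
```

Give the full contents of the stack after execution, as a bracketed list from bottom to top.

PUSH 40  -> [40]
STORE 0  -> []
LOAD 0   -> [40]
PUSH 4   -> [40, 4]
NEG      -> [40, -4]
OVER     -> [40, -4, 40]
LOAD 0   -> [40, -4, 40, 40]
DUP      -> [40, -4, 40, 40, 40]
ADD      -> [40, -4, 40, 80]
EQ       -> [40, -4, 0]
POP      -> [40, -4]
STORE 1  -> [40]
PUSH 3   -> [40, 3]
SUB      -> [37]
PUSH 10  -> [37, 10]
NEG      -> [37, -10]
PUSH -18 -> [37, -10, -18]
SWAP     -> [37, -18, -10]
SUB      -> [37, -8]
LOAD 1   -> [37, -8, -4]

[37, -8, -4]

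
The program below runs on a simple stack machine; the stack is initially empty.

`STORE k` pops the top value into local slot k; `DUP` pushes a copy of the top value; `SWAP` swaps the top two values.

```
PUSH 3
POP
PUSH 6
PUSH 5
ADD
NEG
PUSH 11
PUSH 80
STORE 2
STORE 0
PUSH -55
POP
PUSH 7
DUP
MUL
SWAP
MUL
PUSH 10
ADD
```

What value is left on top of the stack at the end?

PUSH 3    [3]
POP       []
PUSH 6    [6]
PUSH 5    [6, 5]
ADD       [11]
NEG       [-11]
PUSH 11   [-11, 11]
PUSH 80   [-11, 11, 80]
STORE 2   [-11, 11]
STORE 0   [-11]
PUSH -55  [-11, -55]
POP       [-11]
PUSH 7    [-11, 7]
DUP       [-11, 7, 7]
MUL       [-11, 49]
SWAP      [49, -11]
MUL       [-539]
PUSH 10   [-539, 10]
ADD       [-529]

-529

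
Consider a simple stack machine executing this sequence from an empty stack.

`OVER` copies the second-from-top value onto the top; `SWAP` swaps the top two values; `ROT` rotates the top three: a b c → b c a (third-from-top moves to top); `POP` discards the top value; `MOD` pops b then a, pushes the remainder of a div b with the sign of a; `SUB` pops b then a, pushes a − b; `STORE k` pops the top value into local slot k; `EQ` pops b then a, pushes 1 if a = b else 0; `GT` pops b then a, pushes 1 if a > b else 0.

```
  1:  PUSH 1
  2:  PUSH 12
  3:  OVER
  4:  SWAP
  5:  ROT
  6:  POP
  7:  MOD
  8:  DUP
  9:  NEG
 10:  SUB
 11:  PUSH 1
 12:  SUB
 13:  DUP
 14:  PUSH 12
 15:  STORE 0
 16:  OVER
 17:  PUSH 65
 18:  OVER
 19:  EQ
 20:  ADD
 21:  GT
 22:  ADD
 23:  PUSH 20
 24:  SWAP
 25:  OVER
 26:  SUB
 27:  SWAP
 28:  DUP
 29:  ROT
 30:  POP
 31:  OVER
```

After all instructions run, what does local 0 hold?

12

PUSH 1  → 1
PUSH 12 → 1 12
OVER    → 1 12 1
SWAP    → 1 1 12
ROT     → 1 12 1
POP     → 1 12
MOD     → 1
DUP     → 1 1
NEG     → 1 -1
SUB     → 2
PUSH 1  → 2 1
SUB     → 1
DUP     → 1 1
PUSH 12 → 1 1 12
STORE 0 → 1 1
OVER    → 1 1 1
PUSH 65 → 1 1 1 65
OVER    → 1 1 1 65 1
EQ      → 1 1 1 0
ADD     → 1 1 1
GT      → 1 0
ADD     → 1
PUSH 20 → 1 20
SWAP    → 20 1
OVER    → 20 1 20
SUB     → 20 -19
SWAP    → -19 20
DUP     → -19 20 20
ROT     → 20 20 -19
POP     → 20 20
OVER    → 20 20 20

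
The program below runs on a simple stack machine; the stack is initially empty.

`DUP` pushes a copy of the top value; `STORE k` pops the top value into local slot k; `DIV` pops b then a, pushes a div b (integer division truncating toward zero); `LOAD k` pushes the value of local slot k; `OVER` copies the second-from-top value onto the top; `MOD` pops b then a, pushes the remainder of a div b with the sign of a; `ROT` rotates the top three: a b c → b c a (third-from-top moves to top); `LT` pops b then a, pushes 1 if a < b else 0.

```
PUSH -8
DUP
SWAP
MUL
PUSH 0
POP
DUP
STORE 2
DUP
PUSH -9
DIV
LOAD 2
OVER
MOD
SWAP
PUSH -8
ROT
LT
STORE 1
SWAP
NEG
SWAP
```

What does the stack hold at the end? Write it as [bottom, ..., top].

[-64, -7]

PUSH -8 -> [-8]
DUP     -> [-8, -8]
SWAP    -> [-8, -8]
MUL     -> [64]
PUSH 0  -> [64, 0]
POP     -> [64]
DUP     -> [64, 64]
STORE 2 -> [64]
DUP     -> [64, 64]
PUSH -9 -> [64, 64, -9]
DIV     -> [64, -7]
LOAD 2  -> [64, -7, 64]
OVER    -> [64, -7, 64, -7]
MOD     -> [64, -7, 1]
SWAP    -> [64, 1, -7]
PUSH -8 -> [64, 1, -7, -8]
ROT     -> [64, -7, -8, 1]
LT      -> [64, -7, 1]
STORE 1 -> [64, -7]
SWAP    -> [-7, 64]
NEG     -> [-7, -64]
SWAP    -> [-64, -7]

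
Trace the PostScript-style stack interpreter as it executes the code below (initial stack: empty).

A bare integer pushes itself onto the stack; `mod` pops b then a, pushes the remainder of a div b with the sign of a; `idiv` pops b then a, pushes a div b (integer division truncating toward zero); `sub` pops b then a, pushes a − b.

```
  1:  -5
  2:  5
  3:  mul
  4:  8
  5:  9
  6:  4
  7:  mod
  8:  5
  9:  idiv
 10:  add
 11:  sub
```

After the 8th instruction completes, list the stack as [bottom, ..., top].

-5  → -5
5   → -5 5
mul → -25
8   → -25 8
9   → -25 8 9
4   → -25 8 9 4
mod → -25 8 1
5   → -25 8 1 5

[-25, 8, 1, 5]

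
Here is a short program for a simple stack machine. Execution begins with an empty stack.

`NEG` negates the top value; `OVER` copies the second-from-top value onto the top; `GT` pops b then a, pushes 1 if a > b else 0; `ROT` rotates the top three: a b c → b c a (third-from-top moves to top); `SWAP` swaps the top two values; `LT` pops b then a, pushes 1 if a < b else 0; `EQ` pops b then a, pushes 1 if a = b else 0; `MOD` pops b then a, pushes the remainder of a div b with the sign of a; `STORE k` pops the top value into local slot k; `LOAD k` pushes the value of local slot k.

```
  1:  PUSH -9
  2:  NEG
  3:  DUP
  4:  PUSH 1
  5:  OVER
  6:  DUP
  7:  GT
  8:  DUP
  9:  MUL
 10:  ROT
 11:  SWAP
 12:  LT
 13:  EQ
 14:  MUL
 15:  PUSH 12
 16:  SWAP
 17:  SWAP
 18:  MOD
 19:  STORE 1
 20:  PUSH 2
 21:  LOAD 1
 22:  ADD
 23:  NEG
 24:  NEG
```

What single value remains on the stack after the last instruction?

PUSH -9 : -9
NEG     : 9
DUP     : 9 9
PUSH 1  : 9 9 1
OVER    : 9 9 1 9
DUP     : 9 9 1 9 9
GT      : 9 9 1 0
DUP     : 9 9 1 0 0
MUL     : 9 9 1 0
ROT     : 9 1 0 9
SWAP    : 9 1 9 0
LT      : 9 1 0
EQ      : 9 0
MUL     : 0
PUSH 12 : 0 12
SWAP    : 12 0
SWAP    : 0 12
MOD     : 0
STORE 1 : (empty)
PUSH 2  : 2
LOAD 1  : 2 0
ADD     : 2
NEG     : -2
NEG     : 2

2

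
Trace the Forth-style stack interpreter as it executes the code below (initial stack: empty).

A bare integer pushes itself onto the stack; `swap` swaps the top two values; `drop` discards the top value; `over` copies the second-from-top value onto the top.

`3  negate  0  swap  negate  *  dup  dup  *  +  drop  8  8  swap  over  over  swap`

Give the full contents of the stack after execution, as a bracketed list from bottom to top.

3      : 3
negate : -3
0      : -3 0
swap   : 0 -3
negate : 0 3
*      : 0
dup    : 0 0
dup    : 0 0 0
*      : 0 0
+      : 0
drop   : (empty)
8      : 8
8      : 8 8
swap   : 8 8
over   : 8 8 8
over   : 8 8 8 8
swap   : 8 8 8 8

[8, 8, 8, 8]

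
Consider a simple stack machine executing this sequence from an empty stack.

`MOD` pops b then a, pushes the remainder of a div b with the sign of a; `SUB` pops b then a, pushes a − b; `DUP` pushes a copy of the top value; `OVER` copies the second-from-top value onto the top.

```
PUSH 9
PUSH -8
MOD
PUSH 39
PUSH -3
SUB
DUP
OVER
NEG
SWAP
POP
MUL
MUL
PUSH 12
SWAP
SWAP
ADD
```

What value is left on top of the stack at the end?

-1752

PUSH 9   [9]
PUSH -8  [9, -8]
MOD      [1]
PUSH 39  [1, 39]
PUSH -3  [1, 39, -3]
SUB      [1, 42]
DUP      [1, 42, 42]
OVER     [1, 42, 42, 42]
NEG      [1, 42, 42, -42]
SWAP     [1, 42, -42, 42]
POP      [1, 42, -42]
MUL      [1, -1764]
MUL      [-1764]
PUSH 12  [-1764, 12]
SWAP     [12, -1764]
SWAP     [-1764, 12]
ADD      [-1752]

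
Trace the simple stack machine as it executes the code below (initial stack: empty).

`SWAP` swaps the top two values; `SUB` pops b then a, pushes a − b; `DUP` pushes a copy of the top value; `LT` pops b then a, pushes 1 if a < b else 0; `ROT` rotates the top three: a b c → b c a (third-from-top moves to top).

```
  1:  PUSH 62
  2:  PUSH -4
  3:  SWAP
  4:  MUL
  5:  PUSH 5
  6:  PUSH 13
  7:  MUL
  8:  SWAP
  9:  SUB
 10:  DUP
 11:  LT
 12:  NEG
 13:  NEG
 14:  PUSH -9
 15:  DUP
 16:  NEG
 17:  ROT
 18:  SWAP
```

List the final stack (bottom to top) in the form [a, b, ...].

[-9, 0, 9]

PUSH 62 : 62
PUSH -4 : 62 -4
SWAP    : -4 62
MUL     : -248
PUSH 5  : -248 5
PUSH 13 : -248 5 13
MUL     : -248 65
SWAP    : 65 -248
SUB     : 313
DUP     : 313 313
LT      : 0
NEG     : 0
NEG     : 0
PUSH -9 : 0 -9
DUP     : 0 -9 -9
NEG     : 0 -9 9
ROT     : -9 9 0
SWAP    : -9 0 9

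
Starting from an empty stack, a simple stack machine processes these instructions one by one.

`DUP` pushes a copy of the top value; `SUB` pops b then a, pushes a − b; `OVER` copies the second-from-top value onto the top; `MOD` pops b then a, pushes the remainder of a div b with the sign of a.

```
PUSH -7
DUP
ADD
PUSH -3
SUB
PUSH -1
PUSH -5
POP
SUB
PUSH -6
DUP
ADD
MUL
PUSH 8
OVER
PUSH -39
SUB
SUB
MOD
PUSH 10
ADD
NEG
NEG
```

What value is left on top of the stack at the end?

PUSH -7  -> [-7]
DUP      -> [-7, -7]
ADD      -> [-14]
PUSH -3  -> [-14, -3]
SUB      -> [-11]
PUSH -1  -> [-11, -1]
PUSH -5  -> [-11, -1, -5]
POP      -> [-11, -1]
SUB      -> [-10]
PUSH -6  -> [-10, -6]
DUP      -> [-10, -6, -6]
ADD      -> [-10, -12]
MUL      -> [120]
PUSH 8   -> [120, 8]
OVER     -> [120, 8, 120]
PUSH -39 -> [120, 8, 120, -39]
SUB      -> [120, 8, 159]
SUB      -> [120, -151]
MOD      -> [120]
PUSH 10  -> [120, 10]
ADD      -> [130]
NEG      -> [-130]
NEG      -> [130]

130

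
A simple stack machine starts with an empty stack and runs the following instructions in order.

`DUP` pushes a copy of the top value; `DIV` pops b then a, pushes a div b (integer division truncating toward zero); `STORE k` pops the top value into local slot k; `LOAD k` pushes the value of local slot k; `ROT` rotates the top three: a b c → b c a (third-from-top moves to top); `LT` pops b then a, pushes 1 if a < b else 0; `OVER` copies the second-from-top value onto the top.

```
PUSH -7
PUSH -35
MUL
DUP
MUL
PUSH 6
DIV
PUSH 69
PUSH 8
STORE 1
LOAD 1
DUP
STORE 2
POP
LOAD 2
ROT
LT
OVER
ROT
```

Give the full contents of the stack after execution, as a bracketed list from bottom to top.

[1, 69, 69]

PUSH -7  : -7
PUSH -35 : -7 -35
MUL      : 245
DUP      : 245 245
MUL      : 60025
PUSH 6   : 60025 6
DIV      : 10004
PUSH 69  : 10004 69
PUSH 8   : 10004 69 8
STORE 1  : 10004 69
LOAD 1   : 10004 69 8
DUP      : 10004 69 8 8
STORE 2  : 10004 69 8
POP      : 10004 69
LOAD 2   : 10004 69 8
ROT      : 69 8 10004
LT       : 69 1
OVER     : 69 1 69
ROT      : 1 69 69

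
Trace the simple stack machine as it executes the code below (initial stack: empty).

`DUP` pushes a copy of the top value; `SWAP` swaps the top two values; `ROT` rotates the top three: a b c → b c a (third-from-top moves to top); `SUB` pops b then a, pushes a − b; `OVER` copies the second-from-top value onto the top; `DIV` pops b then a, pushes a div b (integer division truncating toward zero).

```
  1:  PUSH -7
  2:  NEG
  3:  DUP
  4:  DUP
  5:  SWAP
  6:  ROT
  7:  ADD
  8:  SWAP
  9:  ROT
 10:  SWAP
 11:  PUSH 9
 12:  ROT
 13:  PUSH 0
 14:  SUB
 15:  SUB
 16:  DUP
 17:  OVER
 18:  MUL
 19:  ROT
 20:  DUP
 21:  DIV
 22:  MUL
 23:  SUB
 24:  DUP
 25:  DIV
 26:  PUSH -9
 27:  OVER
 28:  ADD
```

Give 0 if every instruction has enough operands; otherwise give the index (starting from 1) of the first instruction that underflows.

9

PUSH -7 → [-7]
NEG     → [7]
DUP     → [7, 7]
DUP     → [7, 7, 7]
SWAP    → [7, 7, 7]
ROT     → [7, 7, 7]
ADD     → [7, 14]
SWAP    → [14, 7]
ROT  — needs 3 operands, stack has 2 → underflow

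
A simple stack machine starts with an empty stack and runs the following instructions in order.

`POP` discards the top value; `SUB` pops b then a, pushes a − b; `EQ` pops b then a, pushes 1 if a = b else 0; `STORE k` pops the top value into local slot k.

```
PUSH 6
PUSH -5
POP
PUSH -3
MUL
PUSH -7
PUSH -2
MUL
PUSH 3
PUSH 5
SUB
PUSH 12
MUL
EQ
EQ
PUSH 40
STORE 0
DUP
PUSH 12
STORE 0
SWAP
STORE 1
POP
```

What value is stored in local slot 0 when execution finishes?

12

PUSH 6  → 6
PUSH -5 → 6 -5
POP     → 6
PUSH -3 → 6 -3
MUL     → -18
PUSH -7 → -18 -7
PUSH -2 → -18 -7 -2
MUL     → -18 14
PUSH 3  → -18 14 3
PUSH 5  → -18 14 3 5
SUB     → -18 14 -2
PUSH 12 → -18 14 -2 12
MUL     → -18 14 -24
EQ      → -18 0
EQ      → 0
PUSH 40 → 0 40
STORE 0 → 0
DUP     → 0 0
PUSH 12 → 0 0 12
STORE 0 → 0 0
SWAP    → 0 0
STORE 1 → 0
POP     → (empty)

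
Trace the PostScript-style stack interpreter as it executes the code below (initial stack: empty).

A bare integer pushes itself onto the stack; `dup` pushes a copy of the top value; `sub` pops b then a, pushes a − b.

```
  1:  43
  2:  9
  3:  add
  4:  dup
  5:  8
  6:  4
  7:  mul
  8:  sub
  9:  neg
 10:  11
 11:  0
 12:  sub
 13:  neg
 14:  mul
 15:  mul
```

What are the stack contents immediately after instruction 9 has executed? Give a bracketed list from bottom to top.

[52, -20]

43   43
9    43 9
add  52
dup  52 52
8    52 52 8
4    52 52 8 4
mul  52 52 32
sub  52 20
neg  52 -20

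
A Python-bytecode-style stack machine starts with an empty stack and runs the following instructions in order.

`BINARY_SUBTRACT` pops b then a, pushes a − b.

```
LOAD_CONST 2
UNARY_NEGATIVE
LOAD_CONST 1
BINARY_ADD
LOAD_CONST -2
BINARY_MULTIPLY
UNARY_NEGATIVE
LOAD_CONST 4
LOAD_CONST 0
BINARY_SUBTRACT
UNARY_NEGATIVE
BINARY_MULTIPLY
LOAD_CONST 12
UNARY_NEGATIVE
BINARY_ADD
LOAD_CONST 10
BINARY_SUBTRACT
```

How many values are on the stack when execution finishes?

1

LOAD_CONST 2    → [2]
UNARY_NEGATIVE  → [-2]
LOAD_CONST 1    → [-2, 1]
BINARY_ADD      → [-1]
LOAD_CONST -2   → [-1, -2]
BINARY_MULTIPLY → [2]
UNARY_NEGATIVE  → [-2]
LOAD_CONST 4    → [-2, 4]
LOAD_CONST 0    → [-2, 4, 0]
BINARY_SUBTRACT → [-2, 4]
UNARY_NEGATIVE  → [-2, -4]
BINARY_MULTIPLY → [8]
LOAD_CONST 12   → [8, 12]
UNARY_NEGATIVE  → [8, -12]
BINARY_ADD      → [-4]
LOAD_CONST 10   → [-4, 10]
BINARY_SUBTRACT → [-14]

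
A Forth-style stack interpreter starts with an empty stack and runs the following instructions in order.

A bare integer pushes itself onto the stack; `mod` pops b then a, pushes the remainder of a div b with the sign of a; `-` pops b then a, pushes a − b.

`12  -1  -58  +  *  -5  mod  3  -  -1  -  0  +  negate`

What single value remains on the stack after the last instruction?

5

12     -> [12]
-1     -> [12, -1]
-58    -> [12, -1, -58]
+      -> [12, -59]
*      -> [-708]
-5     -> [-708, -5]
mod    -> [-3]
3      -> [-3, 3]
-      -> [-6]
-1     -> [-6, -1]
-      -> [-5]
0      -> [-5, 0]
+      -> [-5]
negate -> [5]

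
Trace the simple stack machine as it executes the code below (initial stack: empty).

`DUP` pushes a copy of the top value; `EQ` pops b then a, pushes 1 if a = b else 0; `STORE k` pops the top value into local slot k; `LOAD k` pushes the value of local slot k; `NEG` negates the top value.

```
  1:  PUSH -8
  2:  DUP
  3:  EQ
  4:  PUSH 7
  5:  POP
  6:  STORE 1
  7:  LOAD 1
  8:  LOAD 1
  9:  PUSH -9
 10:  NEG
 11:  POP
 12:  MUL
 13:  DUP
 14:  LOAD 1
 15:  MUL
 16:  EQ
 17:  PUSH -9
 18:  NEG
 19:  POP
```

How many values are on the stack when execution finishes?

PUSH -8 → [-8]
DUP     → [-8, -8]
EQ      → [1]
PUSH 7  → [1, 7]
POP     → [1]
STORE 1 → []
LOAD 1  → [1]
LOAD 1  → [1, 1]
PUSH -9 → [1, 1, -9]
NEG     → [1, 1, 9]
POP     → [1, 1]
MUL     → [1]
DUP     → [1, 1]
LOAD 1  → [1, 1, 1]
MUL     → [1, 1]
EQ      → [1]
PUSH -9 → [1, -9]
NEG     → [1, 9]
POP     → [1]

1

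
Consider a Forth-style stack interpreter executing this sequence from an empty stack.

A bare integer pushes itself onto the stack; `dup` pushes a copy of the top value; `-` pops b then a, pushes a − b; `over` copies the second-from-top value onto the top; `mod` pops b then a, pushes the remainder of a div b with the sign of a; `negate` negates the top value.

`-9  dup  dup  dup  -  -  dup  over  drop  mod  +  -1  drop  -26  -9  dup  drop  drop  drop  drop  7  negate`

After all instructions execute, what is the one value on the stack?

-9     → -9
dup    → -9 -9
dup    → -9 -9 -9
dup    → -9 -9 -9 -9
-      → -9 -9 0
-      → -9 -9
dup    → -9 -9 -9
over   → -9 -9 -9 -9
drop   → -9 -9 -9
mod    → -9 0
+      → -9
-1     → -9 -1
drop   → -9
-26    → -9 -26
-9     → -9 -26 -9
dup    → -9 -26 -9 -9
drop   → -9 -26 -9
drop   → -9 -26
drop   → -9
drop   → (empty)
7      → 7
negate → -7

-7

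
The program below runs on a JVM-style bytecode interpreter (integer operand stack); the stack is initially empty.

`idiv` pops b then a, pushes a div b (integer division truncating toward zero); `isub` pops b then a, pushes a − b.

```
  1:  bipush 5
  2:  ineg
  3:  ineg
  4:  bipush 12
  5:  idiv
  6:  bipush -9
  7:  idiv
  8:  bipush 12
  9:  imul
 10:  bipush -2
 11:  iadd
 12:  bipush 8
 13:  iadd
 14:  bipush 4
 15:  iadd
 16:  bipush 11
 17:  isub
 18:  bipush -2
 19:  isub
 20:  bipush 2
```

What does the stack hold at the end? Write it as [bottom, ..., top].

bipush 5   [5]
ineg       [-5]
ineg       [5]
bipush 12  [5, 12]
idiv       [0]
bipush -9  [0, -9]
idiv       [0]
bipush 12  [0, 12]
imul       [0]
bipush -2  [0, -2]
iadd       [-2]
bipush 8   [-2, 8]
iadd       [6]
bipush 4   [6, 4]
iadd       [10]
bipush 11  [10, 11]
isub       [-1]
bipush -2  [-1, -2]
isub       [1]
bipush 2   [1, 2]

[1, 2]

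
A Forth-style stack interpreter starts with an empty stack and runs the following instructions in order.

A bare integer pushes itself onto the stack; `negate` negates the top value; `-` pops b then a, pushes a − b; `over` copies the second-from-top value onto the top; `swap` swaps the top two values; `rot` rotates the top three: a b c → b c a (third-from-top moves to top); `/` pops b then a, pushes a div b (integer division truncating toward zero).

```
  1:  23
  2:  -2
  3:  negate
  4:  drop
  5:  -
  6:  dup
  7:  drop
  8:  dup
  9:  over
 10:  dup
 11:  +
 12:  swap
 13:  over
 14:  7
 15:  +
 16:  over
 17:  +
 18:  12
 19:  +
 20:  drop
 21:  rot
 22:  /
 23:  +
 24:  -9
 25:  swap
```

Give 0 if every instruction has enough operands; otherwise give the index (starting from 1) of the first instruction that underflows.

23     → 23
-2     → 23 -2
negate → 23 2
drop   → 23
-  — needs 2 operands, stack has 1 → underflow

5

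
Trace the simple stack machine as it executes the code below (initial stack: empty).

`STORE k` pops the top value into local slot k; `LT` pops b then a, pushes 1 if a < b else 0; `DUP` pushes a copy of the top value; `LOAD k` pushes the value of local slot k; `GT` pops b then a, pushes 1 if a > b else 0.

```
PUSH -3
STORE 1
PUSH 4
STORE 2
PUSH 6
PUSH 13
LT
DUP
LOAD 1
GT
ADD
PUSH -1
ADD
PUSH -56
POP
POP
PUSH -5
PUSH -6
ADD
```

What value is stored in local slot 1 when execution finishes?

-3

PUSH -3  : [-3]
STORE 1  : []
PUSH 4   : [4]
STORE 2  : []
PUSH 6   : [6]
PUSH 13  : [6, 13]
LT       : [1]
DUP      : [1, 1]
LOAD 1   : [1, 1, -3]
GT       : [1, 1]
ADD      : [2]
PUSH -1  : [2, -1]
ADD      : [1]
PUSH -56 : [1, -56]
POP      : [1]
POP      : []
PUSH -5  : [-5]
PUSH -6  : [-5, -6]
ADD      : [-11]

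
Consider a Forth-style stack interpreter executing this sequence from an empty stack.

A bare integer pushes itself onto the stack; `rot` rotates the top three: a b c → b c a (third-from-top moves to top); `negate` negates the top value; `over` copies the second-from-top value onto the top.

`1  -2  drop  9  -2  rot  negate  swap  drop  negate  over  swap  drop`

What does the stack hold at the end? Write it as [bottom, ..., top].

1      -> 1
-2     -> 1 -2
drop   -> 1
9      -> 1 9
-2     -> 1 9 -2
rot    -> 9 -2 1
negate -> 9 -2 -1
swap   -> 9 -1 -2
drop   -> 9 -1
negate -> 9 1
over   -> 9 1 9
swap   -> 9 9 1
drop   -> 9 9

[9, 9]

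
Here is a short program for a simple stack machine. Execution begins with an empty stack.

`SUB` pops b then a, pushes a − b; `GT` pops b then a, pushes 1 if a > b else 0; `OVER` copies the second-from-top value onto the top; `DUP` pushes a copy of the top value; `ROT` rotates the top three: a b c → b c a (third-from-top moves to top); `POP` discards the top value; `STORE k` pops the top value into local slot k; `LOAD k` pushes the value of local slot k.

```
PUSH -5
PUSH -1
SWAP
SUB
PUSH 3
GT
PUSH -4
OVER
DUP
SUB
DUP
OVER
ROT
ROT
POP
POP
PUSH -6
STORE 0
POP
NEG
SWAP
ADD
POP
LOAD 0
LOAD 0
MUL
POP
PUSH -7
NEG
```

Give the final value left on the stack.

7

PUSH -5 : [-5]
PUSH -1 : [-5, -1]
SWAP    : [-1, -5]
SUB     : [4]
PUSH 3  : [4, 3]
GT      : [1]
PUSH -4 : [1, -4]
OVER    : [1, -4, 1]
DUP     : [1, -4, 1, 1]
SUB     : [1, -4, 0]
DUP     : [1, -4, 0, 0]
OVER    : [1, -4, 0, 0, 0]
ROT     : [1, -4, 0, 0, 0]
ROT     : [1, -4, 0, 0, 0]
POP     : [1, -4, 0, 0]
POP     : [1, -4, 0]
PUSH -6 : [1, -4, 0, -6]
STORE 0 : [1, -4, 0]
POP     : [1, -4]
NEG     : [1, 4]
SWAP    : [4, 1]
ADD     : [5]
POP     : []
LOAD 0  : [-6]
LOAD 0  : [-6, -6]
MUL     : [36]
POP     : []
PUSH -7 : [-7]
NEG     : [7]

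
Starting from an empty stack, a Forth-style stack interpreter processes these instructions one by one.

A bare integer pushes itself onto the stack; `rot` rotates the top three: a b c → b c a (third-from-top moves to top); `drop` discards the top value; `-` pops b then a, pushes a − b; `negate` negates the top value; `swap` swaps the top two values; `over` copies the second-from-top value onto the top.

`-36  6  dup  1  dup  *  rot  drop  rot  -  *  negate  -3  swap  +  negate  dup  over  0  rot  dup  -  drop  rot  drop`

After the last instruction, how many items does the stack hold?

-36    → -36
6      → -36 6
dup    → -36 6 6
1      → -36 6 6 1
dup    → -36 6 6 1 1
*      → -36 6 6 1
rot    → -36 6 1 6
drop   → -36 6 1
rot    → 6 1 -36
-      → 6 37
*      → 222
negate → -222
-3     → -222 -3
swap   → -3 -222
+      → -225
negate → 225
dup    → 225 225
over   → 225 225 225
0      → 225 225 225 0
rot    → 225 225 0 225
dup    → 225 225 0 225 225
-      → 225 225 0 0
drop   → 225 225 0
rot    → 225 0 225
drop   → 225 0

2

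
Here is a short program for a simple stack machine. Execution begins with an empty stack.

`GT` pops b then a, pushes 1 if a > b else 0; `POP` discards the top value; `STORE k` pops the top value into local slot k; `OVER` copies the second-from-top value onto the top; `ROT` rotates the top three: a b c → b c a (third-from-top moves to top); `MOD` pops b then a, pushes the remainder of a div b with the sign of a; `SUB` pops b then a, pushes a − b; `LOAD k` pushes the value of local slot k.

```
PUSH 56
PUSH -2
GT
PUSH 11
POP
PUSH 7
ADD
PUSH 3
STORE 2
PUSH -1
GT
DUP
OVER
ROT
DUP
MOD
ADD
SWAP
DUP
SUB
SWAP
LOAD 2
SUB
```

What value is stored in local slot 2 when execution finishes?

PUSH 56  [56]
PUSH -2  [56, -2]
GT       [1]
PUSH 11  [1, 11]
POP      [1]
PUSH 7   [1, 7]
ADD      [8]
PUSH 3   [8, 3]
STORE 2  [8]
PUSH -1  [8, -1]
GT       [1]
DUP      [1, 1]
OVER     [1, 1, 1]
ROT      [1, 1, 1]
DUP      [1, 1, 1, 1]
MOD      [1, 1, 0]
ADD      [1, 1]
SWAP     [1, 1]
DUP      [1, 1, 1]
SUB      [1, 0]
SWAP     [0, 1]
LOAD 2   [0, 1, 3]
SUB      [0, -2]

3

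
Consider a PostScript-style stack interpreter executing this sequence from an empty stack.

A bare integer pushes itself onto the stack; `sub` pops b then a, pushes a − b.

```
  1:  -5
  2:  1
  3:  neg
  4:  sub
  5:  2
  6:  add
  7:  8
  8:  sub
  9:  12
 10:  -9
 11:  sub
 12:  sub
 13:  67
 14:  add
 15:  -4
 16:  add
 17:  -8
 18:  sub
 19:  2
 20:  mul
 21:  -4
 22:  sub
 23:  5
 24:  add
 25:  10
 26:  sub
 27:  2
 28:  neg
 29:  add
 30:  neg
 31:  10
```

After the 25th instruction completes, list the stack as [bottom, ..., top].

-5   [-5]
1    [-5, 1]
neg  [-5, -1]
sub  [-4]
2    [-4, 2]
add  [-2]
8    [-2, 8]
sub  [-10]
12   [-10, 12]
-9   [-10, 12, -9]
sub  [-10, 21]
sub  [-31]
67   [-31, 67]
add  [36]
-4   [36, -4]
add  [32]
-8   [32, -8]
sub  [40]
2    [40, 2]
mul  [80]
-4   [80, -4]
sub  [84]
5    [84, 5]
add  [89]
10   [89, 10]

[89, 10]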